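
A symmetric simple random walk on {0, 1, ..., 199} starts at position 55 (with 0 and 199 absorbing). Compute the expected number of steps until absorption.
E[τ | X_0 = 55] = 7920

Let v_k = E[τ | X_0 = k]. Boundary: v_0 = v_199 = 0. Recurrence: v_k = 1 + (v_{k-1} + v_{k+1})/2 for 1 ≤ k ≤ 198. The particular solution to v_k − (v_{k-1} + v_{k+1})/2 = 1 is v_k = −k^2. Adding homogeneous solution A + B k and matching boundaries gives v_k = k (199 − k). Substituting k = 55: v_55 = 55 · 144 = 7920.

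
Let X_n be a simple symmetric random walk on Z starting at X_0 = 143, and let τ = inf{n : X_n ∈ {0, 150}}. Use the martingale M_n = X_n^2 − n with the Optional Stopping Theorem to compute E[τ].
E[τ] = 1001

M_n = X_n^2 − n is a martingale (since E[X_{n+1}^2 | F_n] = X_n^2 + 1). By OST (τ has finite mean in a bounded region), E[M_τ] = E[M_0] = X_0^2 − 0 = 143^2 = 20449. Also E[M_τ] = E[X_τ^2] − E[τ]. The walk exits at 0 or 150, with P(hit 150 first) = 143/150, so E[X_τ^2] = 150^2 · 143/150 + 0 = 21450. Thus E[τ] = E[X_τ^2] − E[M_τ] = 21450 − 20449 = 1001 = 143(150 − 143) = 1001.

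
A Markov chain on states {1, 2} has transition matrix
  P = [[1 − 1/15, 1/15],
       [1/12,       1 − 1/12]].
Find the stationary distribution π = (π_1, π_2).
π_1 = 5/9, π_2 = 4/9

Solve πP = π with π_1 + π_2 = 1. From πP = π: π_1 · (1 − 1/15) + π_2 · 1/12 = π_1 ⇒ π_2 · 1/12 = π_1 · 1/15 ⇒ π_2/π_1 = (1/15)/(1/12) = 4/5. Together with π_1 + π_2 = 1:
  π_1 = (1/12)/(1/15 + 1/12) = (1/12)/(3/20) = 5/9,
  π_2 = (1/15)/(1/15 + 1/12) = (1/15)/(3/20) = 4/9.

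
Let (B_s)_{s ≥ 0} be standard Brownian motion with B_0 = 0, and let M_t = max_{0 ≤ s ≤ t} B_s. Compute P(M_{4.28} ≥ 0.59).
P(M_{4.28} ≥ 0.59) = 2·P(B_{4.28} ≥ 0.59) = 2(1 − Φ(0.59/√4.28)) ≈ 0.7755

By the reflection principle for Brownian motion, P(M_t ≥ a) = 2 · P(B_t ≥ a) for a ≥ 0. Since B_t ~ N(0, t), P(B_t ≥ 0.59) = 1 − Φ(0.59/√t) = 1 − Φ(0.59/√4.28) = 1 − Φ(0.2852). So
  P(M_{4.28} ≥ 0.59) = 2(1 − Φ(0.2852)) ≈ 0.7755.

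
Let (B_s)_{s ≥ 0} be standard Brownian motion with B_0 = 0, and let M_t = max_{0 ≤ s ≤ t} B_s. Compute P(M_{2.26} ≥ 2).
P(M_{2.26} ≥ 2) = 2·P(B_{2.26} ≥ 2) = 2(1 − Φ(2/√2.26)) ≈ 0.1834

By the reflection principle for Brownian motion, P(M_t ≥ a) = 2 · P(B_t ≥ a) for a ≥ 0. Since B_t ~ N(0, t), P(B_t ≥ 2) = 1 − Φ(2/√t) = 1 − Φ(2/√2.26) = 1 − Φ(1.3304). So
  P(M_{2.26} ≥ 2) = 2(1 − Φ(1.3304)) ≈ 0.1834.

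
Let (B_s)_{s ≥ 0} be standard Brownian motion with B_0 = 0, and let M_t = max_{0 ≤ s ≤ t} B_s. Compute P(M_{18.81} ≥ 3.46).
P(M_{18.81} ≥ 3.46) = 2·P(B_{18.81} ≥ 3.46) = 2(1 − Φ(3.46/√18.81)) ≈ 0.4250

By the reflection principle for Brownian motion, P(M_t ≥ a) = 2 · P(B_t ≥ a) for a ≥ 0. Since B_t ~ N(0, t), P(B_t ≥ 3.46) = 1 − Φ(3.46/√t) = 1 − Φ(3.46/√18.81) = 1 − Φ(0.7978). So
  P(M_{18.81} ≥ 3.46) = 2(1 − Φ(0.7978)) ≈ 0.4250.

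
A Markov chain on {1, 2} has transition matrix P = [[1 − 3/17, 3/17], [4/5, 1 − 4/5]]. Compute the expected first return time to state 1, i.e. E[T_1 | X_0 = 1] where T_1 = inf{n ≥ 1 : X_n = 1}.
E[T_1 | X_0 = 1] = 1/π_1 = 83/68

For an irreducible recurrent Markov chain with stationary distribution π, E[T_i | X_0 = i] = 1/π_i (Kac's formula). Here π_1 = (4/5)/(3/17 + 4/5) = (4/5)/(83/85) = 68/83, so E[T_1 | X_0 = 1] = 1/π_1 = (3/17 + 4/5)/(4/5) = (83/85)/(4/5) = 83/68.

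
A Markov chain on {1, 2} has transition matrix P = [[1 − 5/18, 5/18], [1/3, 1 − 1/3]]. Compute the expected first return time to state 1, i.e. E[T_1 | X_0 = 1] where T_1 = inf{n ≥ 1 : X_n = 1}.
E[T_1 | X_0 = 1] = 1/π_1 = 11/6

For an irreducible recurrent Markov chain with stationary distribution π, E[T_i | X_0 = i] = 1/π_i (Kac's formula). Here π_1 = (1/3)/(5/18 + 1/3) = (1/3)/(11/18) = 6/11, so E[T_1 | X_0 = 1] = 1/π_1 = (5/18 + 1/3)/(1/3) = (11/18)/(1/3) = 11/6.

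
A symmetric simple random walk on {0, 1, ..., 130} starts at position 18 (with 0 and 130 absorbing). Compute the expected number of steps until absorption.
E[τ | X_0 = 18] = 2016

Let v_k = E[τ | X_0 = k]. Boundary: v_0 = v_130 = 0. Recurrence: v_k = 1 + (v_{k-1} + v_{k+1})/2 for 1 ≤ k ≤ 129. The particular solution to v_k − (v_{k-1} + v_{k+1})/2 = 1 is v_k = −k^2. Adding homogeneous solution A + B k and matching boundaries gives v_k = k (130 − k). Substituting k = 18: v_18 = 18 · 112 = 2016.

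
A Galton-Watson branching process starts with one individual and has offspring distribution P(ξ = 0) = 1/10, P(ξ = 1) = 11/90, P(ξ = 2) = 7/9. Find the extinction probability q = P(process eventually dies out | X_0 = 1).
q = 9/70

The pgf is f(s) = 1/10 + 11/90·s + 7/9·s². The extinction probability q is the smallest fixed point of f in [0, 1]. Setting s = f(s):
  7/9·s² + (11/90 − 1)·s + 1/10 = 0
  7/9·s² − (1/10 + 7/9)·s + 1/10 = 0
which factors as (s − 1)·(7/9·s − 1/10) = 0, giving roots s = 1 and s = (1/10)/(7/9) = 9/70.
Mean offspring μ = 11/90 + 2·7/9 = 151/90 > 1 (supercritical), so q < 1. The extinction probability is the smaller root: q = (1/10)/(7/9) = 9/70.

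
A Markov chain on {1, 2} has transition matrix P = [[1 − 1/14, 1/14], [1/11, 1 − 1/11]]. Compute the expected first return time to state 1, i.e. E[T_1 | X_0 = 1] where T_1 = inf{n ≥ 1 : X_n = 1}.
E[T_1 | X_0 = 1] = 1/π_1 = 25/14

For an irreducible recurrent Markov chain with stationary distribution π, E[T_i | X_0 = i] = 1/π_i (Kac's formula). Here π_1 = (1/11)/(1/14 + 1/11) = (1/11)/(25/154) = 14/25, so E[T_1 | X_0 = 1] = 1/π_1 = (1/14 + 1/11)/(1/11) = (25/154)/(1/11) = 25/14.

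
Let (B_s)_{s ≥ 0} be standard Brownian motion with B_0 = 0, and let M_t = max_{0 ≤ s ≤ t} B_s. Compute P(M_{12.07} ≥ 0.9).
P(M_{12.07} ≥ 0.9) = 2·P(B_{12.07} ≥ 0.9) = 2(1 − Φ(0.9/√12.07)) ≈ 0.7956

By the reflection principle for Brownian motion, P(M_t ≥ a) = 2 · P(B_t ≥ a) for a ≥ 0. Since B_t ~ N(0, t), P(B_t ≥ 0.9) = 1 − Φ(0.9/√t) = 1 − Φ(0.9/√12.07) = 1 − Φ(0.2591). So
  P(M_{12.07} ≥ 0.9) = 2(1 − Φ(0.2591)) ≈ 0.7956.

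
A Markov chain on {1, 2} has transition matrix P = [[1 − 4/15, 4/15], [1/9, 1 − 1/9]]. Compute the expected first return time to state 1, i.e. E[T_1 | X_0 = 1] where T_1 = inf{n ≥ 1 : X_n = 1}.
E[T_1 | X_0 = 1] = 1/π_1 = 17/5

For an irreducible recurrent Markov chain with stationary distribution π, E[T_i | X_0 = i] = 1/π_i (Kac's formula). Here π_1 = (1/9)/(4/15 + 1/9) = (1/9)/(17/45) = 5/17, so E[T_1 | X_0 = 1] = 1/π_1 = (4/15 + 1/9)/(1/9) = (17/45)/(1/9) = 17/5.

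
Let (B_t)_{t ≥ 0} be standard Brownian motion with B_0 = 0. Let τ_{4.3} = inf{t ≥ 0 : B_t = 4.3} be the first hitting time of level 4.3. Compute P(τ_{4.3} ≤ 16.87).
P(τ_{4.3} ≤ 16.87) = 2(1 − Φ(4.3/√16.87)) = 2(1 − Φ(1.0469)) ≈ 0.2951

By the reflection principle for standard BM, P(τ_b ≤ t) = 2 · P(B_t ≥ b). Since B_t ~ N(0, t), P(B_t ≥ 4.3) = 1 − Φ(4.3/√t) = 1 − Φ(4.3/√16.87) = 1 − Φ(1.0469) ≈ 0.14757. Doubling: P(τ_{4.3} ≤ 16.87) ≈ 2 · 0.14757 = 0.29514 ≈ 0.2951.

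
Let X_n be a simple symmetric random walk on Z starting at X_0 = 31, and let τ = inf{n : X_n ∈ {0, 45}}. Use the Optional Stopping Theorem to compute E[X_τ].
E[X_τ] = 31

X_n is a martingale and τ is a bounded-mean stopping time (indeed τ is finite a.s. with bounded expectation since the walk is in a bounded region). By the OST, E[X_τ] = E[X_0] = 31. Equivalently: E[X_τ] = 45 · P(hit 45 first) + 0 · P(hit 0 first) = 45 · (31/45) = 31.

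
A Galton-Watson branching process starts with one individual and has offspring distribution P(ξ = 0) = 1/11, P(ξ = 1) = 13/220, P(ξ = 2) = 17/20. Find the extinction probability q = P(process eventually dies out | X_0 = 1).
q = 20/187

The pgf is f(s) = 1/11 + 13/220·s + 17/20·s². The extinction probability q is the smallest fixed point of f in [0, 1]. Setting s = f(s):
  17/20·s² + (13/220 − 1)·s + 1/11 = 0
  17/20·s² − (1/11 + 17/20)·s + 1/11 = 0
which factors as (s − 1)·(17/20·s − 1/11) = 0, giving roots s = 1 and s = (1/11)/(17/20) = 20/187.
Mean offspring μ = 13/220 + 2·17/20 = 387/220 > 1 (supercritical), so q < 1. The extinction probability is the smaller root: q = (1/11)/(17/20) = 20/187.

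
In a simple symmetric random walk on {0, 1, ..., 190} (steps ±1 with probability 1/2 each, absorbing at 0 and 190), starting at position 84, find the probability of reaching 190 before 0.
P(hit 190 before 0) = 84/190 = 42/95

Let u_k = P(hit 190 before 0 | start at k). Then u_0 = 0, u_190 = 1, and u_k = u_{k-1}/2 + u_{k+1}/2 for 1 ≤ k ≤ 189. This harmonic recurrence is solved by u_k = k/190, giving u_84 = 84/190 = 42/95.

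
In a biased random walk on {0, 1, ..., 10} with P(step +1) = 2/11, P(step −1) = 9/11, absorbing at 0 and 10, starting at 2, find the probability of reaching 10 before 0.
P(hit 10 before 0) = (1 − (9/2)^2) / (1 − (9/2)^10) = 256/45282901

Let u_k denote P(reach 10 before 0 | start at k). Boundary: u_0 = 0, u_10 = 1. Recurrence: u_k = 2/11·u_{k+1} + 9/11·u_{k-1} for 1 ≤ k ≤ 9. Try u_k = A + B·r^k with r = q/p = (9/11)/(2/11) = 9/2. Substitution satisfies the recurrence; boundary conditions give:
  u_k = (1 − r^k) / (1 − r^N) = (1 − (9/2)^2) / (1 − (9/2)^10) = 256/45282901.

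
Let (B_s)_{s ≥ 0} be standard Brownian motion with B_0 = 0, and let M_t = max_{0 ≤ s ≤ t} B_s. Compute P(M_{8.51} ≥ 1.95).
P(M_{8.51} ≥ 1.95) = 2·P(B_{8.51} ≥ 1.95) = 2(1 − Φ(1.95/√8.51)) ≈ 0.5038

By the reflection principle for Brownian motion, P(M_t ≥ a) = 2 · P(B_t ≥ a) for a ≥ 0. Since B_t ~ N(0, t), P(B_t ≥ 1.95) = 1 − Φ(1.95/√t) = 1 − Φ(1.95/√8.51) = 1 − Φ(0.6685). So
  P(M_{8.51} ≥ 1.95) = 2(1 − Φ(0.6685)) ≈ 0.5038.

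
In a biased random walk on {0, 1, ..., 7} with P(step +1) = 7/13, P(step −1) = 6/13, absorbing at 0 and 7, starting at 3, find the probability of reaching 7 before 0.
P(hit 7 before 0) = (1 − (6/7)^3) / (1 − (6/7)^7) = 304927/543607

Let u_k denote P(reach 7 before 0 | start at k). Boundary: u_0 = 0, u_7 = 1. Recurrence: u_k = 7/13·u_{k+1} + 6/13·u_{k-1} for 1 ≤ k ≤ 6. Try u_k = A + B·r^k with r = q/p = (6/13)/(7/13) = 6/7. Substitution satisfies the recurrence; boundary conditions give:
  u_k = (1 − r^k) / (1 − r^N) = (1 − (6/7)^3) / (1 − (6/7)^7) = 304927/543607.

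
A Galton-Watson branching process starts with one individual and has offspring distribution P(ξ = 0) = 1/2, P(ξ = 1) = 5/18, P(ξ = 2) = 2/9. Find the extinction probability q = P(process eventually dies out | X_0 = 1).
q = 1

Mean offspring μ = 0·1/2 + 1·5/18 + 2·2/9 = 13/18 ≤ 1. For μ ≤ 1 with offspring not concentrated at 1, the Galton-Watson process goes extinct almost surely, so q = 1.
(Algebraic check: The pgf is f(s) = 1/2 + 5/18·s + 2/9·s². The extinction probability q is the smallest fixed point of f in [0, 1]. Setting s = f(s):
  2/9·s² + (5/18 − 1)·s + 1/2 = 0
  2/9·s² − (1/2 + 2/9)·s + 1/2 = 0
which factors as (s − 1)·(2/9·s − 1/2) = 0, giving roots s = 1 and s = (1/2)/(2/9) = 9/4. Since 9/4 ≥ 1, the smallest root in [0, 1] is s = 1.)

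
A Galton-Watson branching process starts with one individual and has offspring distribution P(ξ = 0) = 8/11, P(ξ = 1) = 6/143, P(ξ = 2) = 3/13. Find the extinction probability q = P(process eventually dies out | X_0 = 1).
q = 1

Mean offspring μ = 0·8/11 + 1·6/143 + 2·3/13 = 72/143 ≤ 1. For μ ≤ 1 with offspring not concentrated at 1, the Galton-Watson process goes extinct almost surely, so q = 1.
(Algebraic check: The pgf is f(s) = 8/11 + 6/143·s + 3/13·s². The extinction probability q is the smallest fixed point of f in [0, 1]. Setting s = f(s):
  3/13·s² + (6/143 − 1)·s + 8/11 = 0
  3/13·s² − (8/11 + 3/13)·s + 8/11 = 0
which factors as (s − 1)·(3/13·s − 8/11) = 0, giving roots s = 1 and s = (8/11)/(3/13) = 104/33. Since 104/33 ≥ 1, the smallest root in [0, 1] is s = 1.)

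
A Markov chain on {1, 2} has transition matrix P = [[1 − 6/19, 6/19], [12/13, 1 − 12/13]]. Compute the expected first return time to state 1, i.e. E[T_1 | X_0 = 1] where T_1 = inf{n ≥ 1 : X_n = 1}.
E[T_1 | X_0 = 1] = 1/π_1 = 51/38

For an irreducible recurrent Markov chain with stationary distribution π, E[T_i | X_0 = i] = 1/π_i (Kac's formula). Here π_1 = (12/13)/(6/19 + 12/13) = (12/13)/(306/247) = 38/51, so E[T_1 | X_0 = 1] = 1/π_1 = (6/19 + 12/13)/(12/13) = (306/247)/(12/13) = 51/38.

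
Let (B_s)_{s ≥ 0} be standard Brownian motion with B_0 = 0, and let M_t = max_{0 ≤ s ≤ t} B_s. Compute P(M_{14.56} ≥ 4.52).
P(M_{14.56} ≥ 4.52) = 2·P(B_{14.56} ≥ 4.52) = 2(1 − Φ(4.52/√14.56)) ≈ 0.2362

By the reflection principle for Brownian motion, P(M_t ≥ a) = 2 · P(B_t ≥ a) for a ≥ 0. Since B_t ~ N(0, t), P(B_t ≥ 4.52) = 1 − Φ(4.52/√t) = 1 − Φ(4.52/√14.56) = 1 − Φ(1.1846). So
  P(M_{14.56} ≥ 4.52) = 2(1 − Φ(1.1846)) ≈ 0.2362.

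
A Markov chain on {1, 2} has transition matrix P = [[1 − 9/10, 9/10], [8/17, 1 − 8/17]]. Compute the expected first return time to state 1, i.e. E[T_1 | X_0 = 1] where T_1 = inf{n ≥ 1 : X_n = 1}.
E[T_1 | X_0 = 1] = 1/π_1 = 233/80

For an irreducible recurrent Markov chain with stationary distribution π, E[T_i | X_0 = i] = 1/π_i (Kac's formula). Here π_1 = (8/17)/(9/10 + 8/17) = (8/17)/(233/170) = 80/233, so E[T_1 | X_0 = 1] = 1/π_1 = (9/10 + 8/17)/(8/17) = (233/170)/(8/17) = 233/80.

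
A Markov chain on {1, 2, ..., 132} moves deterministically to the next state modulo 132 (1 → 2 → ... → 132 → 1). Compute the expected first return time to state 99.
E[T_99 | X_0 = 99] = 132

The chain cycles deterministically, so starting at state 99 it returns in exactly 132 steps. Equivalently, the stationary distribution is uniform π_j = 1/132 for every state j, so by Kac's formula E[T_99] = 1/π_99 = 132.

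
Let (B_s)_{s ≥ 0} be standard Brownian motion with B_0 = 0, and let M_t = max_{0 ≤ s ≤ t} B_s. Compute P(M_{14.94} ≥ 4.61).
P(M_{14.94} ≥ 4.61) = 2·P(B_{14.94} ≥ 4.61) = 2(1 − Φ(4.61/√14.94)) ≈ 0.2330

By the reflection principle for Brownian motion, P(M_t ≥ a) = 2 · P(B_t ≥ a) for a ≥ 0. Since B_t ~ N(0, t), P(B_t ≥ 4.61) = 1 − Φ(4.61/√t) = 1 − Φ(4.61/√14.94) = 1 − Φ(1.1927). So
  P(M_{14.94} ≥ 4.61) = 2(1 − Φ(1.1927)) ≈ 0.2330.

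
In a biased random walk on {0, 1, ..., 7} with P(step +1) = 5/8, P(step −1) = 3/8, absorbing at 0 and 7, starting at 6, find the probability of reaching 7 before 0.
P(hit 7 before 0) = (1 − (3/5)^6) / (1 − (3/5)^7) = 37240/37969

Let u_k denote P(reach 7 before 0 | start at k). Boundary: u_0 = 0, u_7 = 1. Recurrence: u_k = 5/8·u_{k+1} + 3/8·u_{k-1} for 1 ≤ k ≤ 6. Try u_k = A + B·r^k with r = q/p = (3/8)/(5/8) = 3/5. Substitution satisfies the recurrence; boundary conditions give:
  u_k = (1 − r^k) / (1 − r^N) = (1 − (3/5)^6) / (1 − (3/5)^7) = 37240/37969.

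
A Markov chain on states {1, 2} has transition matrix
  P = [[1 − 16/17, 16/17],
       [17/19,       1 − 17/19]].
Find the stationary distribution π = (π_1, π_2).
π_1 = 289/593, π_2 = 304/593

Solve πP = π with π_1 + π_2 = 1. From πP = π: π_1 · (1 − 16/17) + π_2 · 17/19 = π_1 ⇒ π_2 · 17/19 = π_1 · 16/17 ⇒ π_2/π_1 = (16/17)/(17/19) = 304/289. Together with π_1 + π_2 = 1:
  π_1 = (17/19)/(16/17 + 17/19) = (17/19)/(593/323) = 289/593,
  π_2 = (16/17)/(16/17 + 17/19) = (16/17)/(593/323) = 304/593.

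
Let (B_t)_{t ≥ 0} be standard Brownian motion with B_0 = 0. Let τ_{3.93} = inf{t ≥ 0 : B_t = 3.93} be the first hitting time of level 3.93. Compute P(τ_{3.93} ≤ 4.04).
P(τ_{3.93} ≤ 4.04) = 2(1 − Φ(3.93/√4.04)) = 2(1 − Φ(1.9552)) ≈ 0.0506

By the reflection principle for standard BM, P(τ_b ≤ t) = 2 · P(B_t ≥ b). Since B_t ~ N(0, t), P(B_t ≥ 3.93) = 1 − Φ(3.93/√t) = 1 − Φ(3.93/√4.04) = 1 − Φ(1.9552) ≈ 0.02528. Doubling: P(τ_{3.93} ≤ 4.04) ≈ 2 · 0.02528 = 0.05056 ≈ 0.0506.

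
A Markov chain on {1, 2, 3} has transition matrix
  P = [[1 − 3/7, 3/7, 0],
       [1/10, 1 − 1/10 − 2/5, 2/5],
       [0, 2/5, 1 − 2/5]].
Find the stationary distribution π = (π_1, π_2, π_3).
π = (7/67, 30/67, 30/67)

This is a birth-death chain on three states, which satisfies detailed balance: π_1 · P_{12} = π_2 · P_{21} and π_2 · P_{23} = π_3 · P_{32}.
From π_1 · 3/7 = π_2 · 1/10: π_2/π_1 = (3/7)/(1/10) = 30/7.
From π_2 · 2/5 = π_3 · 2/5: π_3/π_2 = (2/5)/(2/5) = 1.
Take π_1 proportional to 1; then unnormalized π = (1, 30/7, 30/7). Normalize by dividing by the sum 67/7:
  π = (7/67, 30/67, 30/67).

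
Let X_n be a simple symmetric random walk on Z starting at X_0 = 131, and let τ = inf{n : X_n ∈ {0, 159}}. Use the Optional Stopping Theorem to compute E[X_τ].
E[X_τ] = 131

X_n is a martingale and τ is a bounded-mean stopping time (indeed τ is finite a.s. with bounded expectation since the walk is in a bounded region). By the OST, E[X_τ] = E[X_0] = 131. Equivalently: E[X_τ] = 159 · P(hit 159 first) + 0 · P(hit 0 first) = 159 · (131/159) = 131.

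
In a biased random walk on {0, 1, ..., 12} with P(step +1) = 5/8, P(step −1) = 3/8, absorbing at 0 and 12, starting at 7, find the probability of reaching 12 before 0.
P(hit 12 before 0) = (1 − (3/5)^7) / (1 − (3/5)^12) = 118653125/121804592

Let u_k denote P(reach 12 before 0 | start at k). Boundary: u_0 = 0, u_12 = 1. Recurrence: u_k = 5/8·u_{k+1} + 3/8·u_{k-1} for 1 ≤ k ≤ 11. Try u_k = A + B·r^k with r = q/p = (3/8)/(5/8) = 3/5. Substitution satisfies the recurrence; boundary conditions give:
  u_k = (1 − r^k) / (1 − r^N) = (1 − (3/5)^7) / (1 − (3/5)^12) = 118653125/121804592.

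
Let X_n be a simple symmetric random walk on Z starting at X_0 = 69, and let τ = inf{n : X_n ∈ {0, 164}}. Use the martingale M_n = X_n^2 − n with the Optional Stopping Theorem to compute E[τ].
E[τ] = 6555

M_n = X_n^2 − n is a martingale (since E[X_{n+1}^2 | F_n] = X_n^2 + 1). By OST (τ has finite mean in a bounded region), E[M_τ] = E[M_0] = X_0^2 − 0 = 69^2 = 4761. Also E[M_τ] = E[X_τ^2] − E[τ]. The walk exits at 0 or 164, with P(hit 164 first) = 69/164, so E[X_τ^2] = 164^2 · 69/164 + 0 = 11316. Thus E[τ] = E[X_τ^2] − E[M_τ] = 11316 − 4761 = 6555 = 69(164 − 69) = 6555.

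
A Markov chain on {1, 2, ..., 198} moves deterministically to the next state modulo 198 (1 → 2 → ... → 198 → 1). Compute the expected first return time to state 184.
E[T_184 | X_0 = 184] = 198

The chain cycles deterministically, so starting at state 184 it returns in exactly 198 steps. Equivalently, the stationary distribution is uniform π_j = 1/198 for every state j, so by Kac's formula E[T_184] = 1/π_184 = 198.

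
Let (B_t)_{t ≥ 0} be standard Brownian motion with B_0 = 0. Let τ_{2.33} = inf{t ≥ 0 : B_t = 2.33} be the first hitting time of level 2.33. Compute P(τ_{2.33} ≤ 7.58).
P(τ_{2.33} ≤ 7.58) = 2(1 − Φ(2.33/√7.58)) = 2(1 − Φ(0.8463)) ≈ 0.3974

By the reflection principle for standard BM, P(τ_b ≤ t) = 2 · P(B_t ≥ b). Since B_t ~ N(0, t), P(B_t ≥ 2.33) = 1 − Φ(2.33/√t) = 1 − Φ(2.33/√7.58) = 1 − Φ(0.8463) ≈ 0.19869. Doubling: P(τ_{2.33} ≤ 7.58) ≈ 2 · 0.19869 = 0.39738 ≈ 0.3974.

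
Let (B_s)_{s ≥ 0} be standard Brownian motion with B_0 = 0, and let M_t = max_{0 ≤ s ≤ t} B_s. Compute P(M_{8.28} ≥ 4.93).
P(M_{8.28} ≥ 4.93) = 2·P(B_{8.28} ≥ 4.93) = 2(1 − Φ(4.93/√8.28)) ≈ 0.0867

By the reflection principle for Brownian motion, P(M_t ≥ a) = 2 · P(B_t ≥ a) for a ≥ 0. Since B_t ~ N(0, t), P(B_t ≥ 4.93) = 1 − Φ(4.93/√t) = 1 − Φ(4.93/√8.28) = 1 − Φ(1.7133). So
  P(M_{8.28} ≥ 4.93) = 2(1 − Φ(1.7133)) ≈ 0.0867.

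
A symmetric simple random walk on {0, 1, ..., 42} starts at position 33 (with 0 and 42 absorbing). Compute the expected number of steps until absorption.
E[τ | X_0 = 33] = 297

Let v_k = E[τ | X_0 = k]. Boundary: v_0 = v_42 = 0. Recurrence: v_k = 1 + (v_{k-1} + v_{k+1})/2 for 1 ≤ k ≤ 41. The particular solution to v_k − (v_{k-1} + v_{k+1})/2 = 1 is v_k = −k^2. Adding homogeneous solution A + B k and matching boundaries gives v_k = k (42 − k). Substituting k = 33: v_33 = 33 · 9 = 297.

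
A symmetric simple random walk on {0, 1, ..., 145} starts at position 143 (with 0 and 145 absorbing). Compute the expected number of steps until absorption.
E[τ | X_0 = 143] = 286

Let v_k = E[τ | X_0 = k]. Boundary: v_0 = v_145 = 0. Recurrence: v_k = 1 + (v_{k-1} + v_{k+1})/2 for 1 ≤ k ≤ 144. The particular solution to v_k − (v_{k-1} + v_{k+1})/2 = 1 is v_k = −k^2. Adding homogeneous solution A + B k and matching boundaries gives v_k = k (145 − k). Substituting k = 143: v_143 = 143 · 2 = 286.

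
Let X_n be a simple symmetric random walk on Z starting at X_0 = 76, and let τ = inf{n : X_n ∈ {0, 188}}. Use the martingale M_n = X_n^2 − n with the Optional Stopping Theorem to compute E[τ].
E[τ] = 8512

M_n = X_n^2 − n is a martingale (since E[X_{n+1}^2 | F_n] = X_n^2 + 1). By OST (τ has finite mean in a bounded region), E[M_τ] = E[M_0] = X_0^2 − 0 = 76^2 = 5776. Also E[M_τ] = E[X_τ^2] − E[τ]. The walk exits at 0 or 188, with P(hit 188 first) = 76/188, so E[X_τ^2] = 188^2 · 76/188 + 0 = 14288. Thus E[τ] = E[X_τ^2] − E[M_τ] = 14288 − 5776 = 8512 = 76(188 − 76) = 8512.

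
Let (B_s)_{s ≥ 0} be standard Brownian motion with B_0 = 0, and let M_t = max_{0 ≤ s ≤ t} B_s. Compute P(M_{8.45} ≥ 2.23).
P(M_{8.45} ≥ 2.23) = 2·P(B_{8.45} ≥ 2.23) = 2(1 − Φ(2.23/√8.45)) ≈ 0.4430

By the reflection principle for Brownian motion, P(M_t ≥ a) = 2 · P(B_t ≥ a) for a ≥ 0. Since B_t ~ N(0, t), P(B_t ≥ 2.23) = 1 − Φ(2.23/√t) = 1 − Φ(2.23/√8.45) = 1 − Φ(0.7671). So
  P(M_{8.45} ≥ 2.23) = 2(1 − Φ(0.7671)) ≈ 0.4430.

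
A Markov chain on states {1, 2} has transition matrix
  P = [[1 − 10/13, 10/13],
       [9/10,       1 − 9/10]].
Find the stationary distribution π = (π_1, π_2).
π_1 = 117/217, π_2 = 100/217

Solve πP = π with π_1 + π_2 = 1. From πP = π: π_1 · (1 − 10/13) + π_2 · 9/10 = π_1 ⇒ π_2 · 9/10 = π_1 · 10/13 ⇒ π_2/π_1 = (10/13)/(9/10) = 100/117. Together with π_1 + π_2 = 1:
  π_1 = (9/10)/(10/13 + 9/10) = (9/10)/(217/130) = 117/217,
  π_2 = (10/13)/(10/13 + 9/10) = (10/13)/(217/130) = 100/217.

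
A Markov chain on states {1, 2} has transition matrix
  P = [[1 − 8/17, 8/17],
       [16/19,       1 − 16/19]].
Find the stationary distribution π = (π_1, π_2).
π_1 = 34/53, π_2 = 19/53

Solve πP = π with π_1 + π_2 = 1. From πP = π: π_1 · (1 − 8/17) + π_2 · 16/19 = π_1 ⇒ π_2 · 16/19 = π_1 · 8/17 ⇒ π_2/π_1 = (8/17)/(16/19) = 19/34. Together with π_1 + π_2 = 1:
  π_1 = (16/19)/(8/17 + 16/19) = (16/19)/(424/323) = 34/53,
  π_2 = (8/17)/(8/17 + 16/19) = (8/17)/(424/323) = 19/53.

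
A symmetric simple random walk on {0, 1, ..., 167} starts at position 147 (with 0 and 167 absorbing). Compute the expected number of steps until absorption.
E[τ | X_0 = 147] = 2940

Let v_k = E[τ | X_0 = k]. Boundary: v_0 = v_167 = 0. Recurrence: v_k = 1 + (v_{k-1} + v_{k+1})/2 for 1 ≤ k ≤ 166. The particular solution to v_k − (v_{k-1} + v_{k+1})/2 = 1 is v_k = −k^2. Adding homogeneous solution A + B k and matching boundaries gives v_k = k (167 − k). Substituting k = 147: v_147 = 147 · 20 = 2940.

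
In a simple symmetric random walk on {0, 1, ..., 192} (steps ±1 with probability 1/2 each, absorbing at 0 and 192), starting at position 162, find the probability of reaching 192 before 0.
P(hit 192 before 0) = 162/192 = 27/32

Let u_k = P(hit 192 before 0 | start at k). Then u_0 = 0, u_192 = 1, and u_k = u_{k-1}/2 + u_{k+1}/2 for 1 ≤ k ≤ 191. This harmonic recurrence is solved by u_k = k/192, giving u_162 = 162/192 = 27/32.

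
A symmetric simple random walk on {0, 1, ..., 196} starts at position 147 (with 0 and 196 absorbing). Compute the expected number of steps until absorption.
E[τ | X_0 = 147] = 7203

Let v_k = E[τ | X_0 = k]. Boundary: v_0 = v_196 = 0. Recurrence: v_k = 1 + (v_{k-1} + v_{k+1})/2 for 1 ≤ k ≤ 195. The particular solution to v_k − (v_{k-1} + v_{k+1})/2 = 1 is v_k = −k^2. Adding homogeneous solution A + B k and matching boundaries gives v_k = k (196 − k). Substituting k = 147: v_147 = 147 · 49 = 7203.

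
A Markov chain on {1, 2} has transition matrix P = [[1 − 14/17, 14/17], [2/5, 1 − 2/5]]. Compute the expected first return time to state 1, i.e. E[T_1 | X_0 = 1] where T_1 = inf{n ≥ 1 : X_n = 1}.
E[T_1 | X_0 = 1] = 1/π_1 = 52/17

For an irreducible recurrent Markov chain with stationary distribution π, E[T_i | X_0 = i] = 1/π_i (Kac's formula). Here π_1 = (2/5)/(14/17 + 2/5) = (2/5)/(104/85) = 17/52, so E[T_1 | X_0 = 1] = 1/π_1 = (14/17 + 2/5)/(2/5) = (104/85)/(2/5) = 52/17.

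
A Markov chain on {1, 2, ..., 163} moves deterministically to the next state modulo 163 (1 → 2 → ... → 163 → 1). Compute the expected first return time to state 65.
E[T_65 | X_0 = 65] = 163

The chain cycles deterministically, so starting at state 65 it returns in exactly 163 steps. Equivalently, the stationary distribution is uniform π_j = 1/163 for every state j, so by Kac's formula E[T_65] = 1/π_65 = 163.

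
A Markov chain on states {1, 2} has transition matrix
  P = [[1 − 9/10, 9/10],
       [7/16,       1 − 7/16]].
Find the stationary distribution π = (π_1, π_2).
π_1 = 35/107, π_2 = 72/107

Solve πP = π with π_1 + π_2 = 1. From πP = π: π_1 · (1 − 9/10) + π_2 · 7/16 = π_1 ⇒ π_2 · 7/16 = π_1 · 9/10 ⇒ π_2/π_1 = (9/10)/(7/16) = 72/35. Together with π_1 + π_2 = 1:
  π_1 = (7/16)/(9/10 + 7/16) = (7/16)/(107/80) = 35/107,
  π_2 = (9/10)/(9/10 + 7/16) = (9/10)/(107/80) = 72/107.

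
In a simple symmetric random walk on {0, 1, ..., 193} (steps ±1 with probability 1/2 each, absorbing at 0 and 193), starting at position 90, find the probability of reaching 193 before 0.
P(hit 193 before 0) = 90/193

Let u_k = P(hit 193 before 0 | start at k). Then u_0 = 0, u_193 = 1, and u_k = u_{k-1}/2 + u_{k+1}/2 for 1 ≤ k ≤ 192. This harmonic recurrence is solved by u_k = k/193, giving u_90 = 90/193.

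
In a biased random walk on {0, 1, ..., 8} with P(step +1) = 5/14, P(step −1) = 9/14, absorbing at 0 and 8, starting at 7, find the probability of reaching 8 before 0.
P(hit 8 before 0) = (1 − (9/5)^7) / (1 − (9/5)^8) = 5881055/10664024

Let u_k denote P(reach 8 before 0 | start at k). Boundary: u_0 = 0, u_8 = 1. Recurrence: u_k = 5/14·u_{k+1} + 9/14·u_{k-1} for 1 ≤ k ≤ 7. Try u_k = A + B·r^k with r = q/p = (9/14)/(5/14) = 9/5. Substitution satisfies the recurrence; boundary conditions give:
  u_k = (1 − r^k) / (1 − r^N) = (1 − (9/5)^7) / (1 − (9/5)^8) = 5881055/10664024.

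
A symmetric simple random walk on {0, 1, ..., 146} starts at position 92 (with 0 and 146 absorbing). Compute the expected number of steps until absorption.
E[τ | X_0 = 92] = 4968

Let v_k = E[τ | X_0 = k]. Boundary: v_0 = v_146 = 0. Recurrence: v_k = 1 + (v_{k-1} + v_{k+1})/2 for 1 ≤ k ≤ 145. The particular solution to v_k − (v_{k-1} + v_{k+1})/2 = 1 is v_k = −k^2. Adding homogeneous solution A + B k and matching boundaries gives v_k = k (146 − k). Substituting k = 92: v_92 = 92 · 54 = 4968.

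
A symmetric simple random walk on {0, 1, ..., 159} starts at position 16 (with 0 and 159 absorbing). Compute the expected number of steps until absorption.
E[τ | X_0 = 16] = 2288

Let v_k = E[τ | X_0 = k]. Boundary: v_0 = v_159 = 0. Recurrence: v_k = 1 + (v_{k-1} + v_{k+1})/2 for 1 ≤ k ≤ 158. The particular solution to v_k − (v_{k-1} + v_{k+1})/2 = 1 is v_k = −k^2. Adding homogeneous solution A + B k and matching boundaries gives v_k = k (159 − k). Substituting k = 16: v_16 = 16 · 143 = 2288.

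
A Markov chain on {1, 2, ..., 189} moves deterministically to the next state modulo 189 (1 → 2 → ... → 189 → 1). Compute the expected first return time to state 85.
E[T_85 | X_0 = 85] = 189

The chain cycles deterministically, so starting at state 85 it returns in exactly 189 steps. Equivalently, the stationary distribution is uniform π_j = 1/189 for every state j, so by Kac's formula E[T_85] = 1/π_85 = 189.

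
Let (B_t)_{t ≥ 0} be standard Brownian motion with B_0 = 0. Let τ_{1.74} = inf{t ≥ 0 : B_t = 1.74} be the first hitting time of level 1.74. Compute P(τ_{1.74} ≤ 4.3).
P(τ_{1.74} ≤ 4.3) = 2(1 − Φ(1.74/√4.3)) = 2(1 − Φ(0.8391)) ≈ 0.4014

By the reflection principle for standard BM, P(τ_b ≤ t) = 2 · P(B_t ≥ b). Since B_t ~ N(0, t), P(B_t ≥ 1.74) = 1 − Φ(1.74/√t) = 1 − Φ(1.74/√4.3) = 1 − Φ(0.8391) ≈ 0.20071. Doubling: P(τ_{1.74} ≤ 4.3) ≈ 2 · 0.20071 = 0.40142 ≈ 0.4014.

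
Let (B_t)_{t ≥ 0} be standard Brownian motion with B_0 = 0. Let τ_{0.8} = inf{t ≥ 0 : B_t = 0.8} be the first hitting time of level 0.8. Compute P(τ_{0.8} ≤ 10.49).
P(τ_{0.8} ≤ 10.49) = 2(1 − Φ(0.8/√10.49)) = 2(1 − Φ(0.2470)) ≈ 0.8049

By the reflection principle for standard BM, P(τ_b ≤ t) = 2 · P(B_t ≥ b). Since B_t ~ N(0, t), P(B_t ≥ 0.8) = 1 − Φ(0.8/√t) = 1 − Φ(0.8/√10.49) = 1 − Φ(0.2470) ≈ 0.40245. Doubling: P(τ_{0.8} ≤ 10.49) ≈ 2 · 0.40245 = 0.80490 ≈ 0.8049.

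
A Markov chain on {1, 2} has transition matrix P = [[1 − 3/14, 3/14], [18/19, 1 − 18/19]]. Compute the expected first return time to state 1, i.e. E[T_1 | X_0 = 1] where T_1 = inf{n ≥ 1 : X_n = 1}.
E[T_1 | X_0 = 1] = 1/π_1 = 103/84

For an irreducible recurrent Markov chain with stationary distribution π, E[T_i | X_0 = i] = 1/π_i (Kac's formula). Here π_1 = (18/19)/(3/14 + 18/19) = (18/19)/(309/266) = 84/103, so E[T_1 | X_0 = 1] = 1/π_1 = (3/14 + 18/19)/(18/19) = (309/266)/(18/19) = 103/84.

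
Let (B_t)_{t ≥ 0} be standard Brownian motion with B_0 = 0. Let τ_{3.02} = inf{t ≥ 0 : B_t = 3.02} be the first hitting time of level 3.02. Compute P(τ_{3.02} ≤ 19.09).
P(τ_{3.02} ≤ 19.09) = 2(1 − Φ(3.02/√19.09)) = 2(1 − Φ(0.6912)) ≈ 0.4894

By the reflection principle for standard BM, P(τ_b ≤ t) = 2 · P(B_t ≥ b). Since B_t ~ N(0, t), P(B_t ≥ 3.02) = 1 − Φ(3.02/√t) = 1 − Φ(3.02/√19.09) = 1 − Φ(0.6912) ≈ 0.24472. Doubling: P(τ_{3.02} ≤ 19.09) ≈ 2 · 0.24472 = 0.48944 ≈ 0.4894.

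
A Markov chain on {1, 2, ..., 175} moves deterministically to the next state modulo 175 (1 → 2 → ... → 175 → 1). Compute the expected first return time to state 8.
E[T_8 | X_0 = 8] = 175

The chain cycles deterministically, so starting at state 8 it returns in exactly 175 steps. Equivalently, the stationary distribution is uniform π_j = 1/175 for every state j, so by Kac's formula E[T_8] = 1/π_8 = 175.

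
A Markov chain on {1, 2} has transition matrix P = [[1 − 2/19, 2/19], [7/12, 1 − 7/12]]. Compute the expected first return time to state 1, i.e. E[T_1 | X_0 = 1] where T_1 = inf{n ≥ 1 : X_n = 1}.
E[T_1 | X_0 = 1] = 1/π_1 = 157/133

For an irreducible recurrent Markov chain with stationary distribution π, E[T_i | X_0 = i] = 1/π_i (Kac's formula). Here π_1 = (7/12)/(2/19 + 7/12) = (7/12)/(157/228) = 133/157, so E[T_1 | X_0 = 1] = 1/π_1 = (2/19 + 7/12)/(7/12) = (157/228)/(7/12) = 157/133.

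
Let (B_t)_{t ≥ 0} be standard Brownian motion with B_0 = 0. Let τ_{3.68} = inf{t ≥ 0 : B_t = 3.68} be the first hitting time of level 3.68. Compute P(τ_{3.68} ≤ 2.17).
P(τ_{3.68} ≤ 2.17) = 2(1 − Φ(3.68/√2.17)) = 2(1 − Φ(2.4981)) ≈ 0.0125

By the reflection principle for standard BM, P(τ_b ≤ t) = 2 · P(B_t ≥ b). Since B_t ~ N(0, t), P(B_t ≥ 3.68) = 1 − Φ(3.68/√t) = 1 − Φ(3.68/√2.17) = 1 − Φ(2.4981) ≈ 0.00624. Doubling: P(τ_{3.68} ≤ 2.17) ≈ 2 · 0.00624 = 0.01248 ≈ 0.0125.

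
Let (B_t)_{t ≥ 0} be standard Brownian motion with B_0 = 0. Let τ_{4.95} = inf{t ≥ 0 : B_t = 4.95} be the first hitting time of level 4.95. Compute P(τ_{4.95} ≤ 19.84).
P(τ_{4.95} ≤ 19.84) = 2(1 − Φ(4.95/√19.84)) = 2(1 − Φ(1.1113)) ≈ 0.2664

By the reflection principle for standard BM, P(τ_b ≤ t) = 2 · P(B_t ≥ b). Since B_t ~ N(0, t), P(B_t ≥ 4.95) = 1 − Φ(4.95/√t) = 1 − Φ(4.95/√19.84) = 1 − Φ(1.1113) ≈ 0.13322. Doubling: P(τ_{4.95} ≤ 19.84) ≈ 2 · 0.13322 = 0.26644 ≈ 0.2664.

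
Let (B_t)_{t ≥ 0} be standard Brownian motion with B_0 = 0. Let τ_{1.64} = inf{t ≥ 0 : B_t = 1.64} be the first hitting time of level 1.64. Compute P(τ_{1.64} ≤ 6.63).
P(τ_{1.64} ≤ 6.63) = 2(1 − Φ(1.64/√6.63)) = 2(1 − Φ(0.6369)) ≈ 0.5242

By the reflection principle for standard BM, P(τ_b ≤ t) = 2 · P(B_t ≥ b). Since B_t ~ N(0, t), P(B_t ≥ 1.64) = 1 − Φ(1.64/√t) = 1 − Φ(1.64/√6.63) = 1 − Φ(0.6369) ≈ 0.26209. Doubling: P(τ_{1.64} ≤ 6.63) ≈ 2 · 0.26209 = 0.52418 ≈ 0.5242.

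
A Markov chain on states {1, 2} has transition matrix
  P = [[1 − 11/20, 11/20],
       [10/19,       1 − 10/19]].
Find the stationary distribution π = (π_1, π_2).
π_1 = 200/409, π_2 = 209/409

Solve πP = π with π_1 + π_2 = 1. From πP = π: π_1 · (1 − 11/20) + π_2 · 10/19 = π_1 ⇒ π_2 · 10/19 = π_1 · 11/20 ⇒ π_2/π_1 = (11/20)/(10/19) = 209/200. Together with π_1 + π_2 = 1:
  π_1 = (10/19)/(11/20 + 10/19) = (10/19)/(409/380) = 200/409,
  π_2 = (11/20)/(11/20 + 10/19) = (11/20)/(409/380) = 209/409.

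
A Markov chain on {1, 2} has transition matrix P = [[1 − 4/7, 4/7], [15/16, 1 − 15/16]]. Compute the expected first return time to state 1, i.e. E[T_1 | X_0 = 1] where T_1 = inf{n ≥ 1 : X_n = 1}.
E[T_1 | X_0 = 1] = 1/π_1 = 169/105

For an irreducible recurrent Markov chain with stationary distribution π, E[T_i | X_0 = i] = 1/π_i (Kac's formula). Here π_1 = (15/16)/(4/7 + 15/16) = (15/16)/(169/112) = 105/169, so E[T_1 | X_0 = 1] = 1/π_1 = (4/7 + 15/16)/(15/16) = (169/112)/(15/16) = 169/105.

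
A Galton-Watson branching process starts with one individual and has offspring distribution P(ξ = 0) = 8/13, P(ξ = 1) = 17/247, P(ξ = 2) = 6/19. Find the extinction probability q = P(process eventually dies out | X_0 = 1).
q = 1

Mean offspring μ = 0·8/13 + 1·17/247 + 2·6/19 = 173/247 ≤ 1. For μ ≤ 1 with offspring not concentrated at 1, the Galton-Watson process goes extinct almost surely, so q = 1.
(Algebraic check: The pgf is f(s) = 8/13 + 17/247·s + 6/19·s². The extinction probability q is the smallest fixed point of f in [0, 1]. Setting s = f(s):
  6/19·s² + (17/247 − 1)·s + 8/13 = 0
  6/19·s² − (8/13 + 6/19)·s + 8/13 = 0
which factors as (s − 1)·(6/19·s − 8/13) = 0, giving roots s = 1 and s = (8/13)/(6/19) = 76/39. Since 76/39 ≥ 1, the smallest root in [0, 1] is s = 1.)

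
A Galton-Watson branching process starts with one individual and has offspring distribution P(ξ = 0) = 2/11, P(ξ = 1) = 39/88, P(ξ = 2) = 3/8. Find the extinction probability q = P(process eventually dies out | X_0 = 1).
q = 16/33

The pgf is f(s) = 2/11 + 39/88·s + 3/8·s². The extinction probability q is the smallest fixed point of f in [0, 1]. Setting s = f(s):
  3/8·s² + (39/88 − 1)·s + 2/11 = 0
  3/8·s² − (2/11 + 3/8)·s + 2/11 = 0
which factors as (s − 1)·(3/8·s − 2/11) = 0, giving roots s = 1 and s = (2/11)/(3/8) = 16/33.
Mean offspring μ = 39/88 + 2·3/8 = 105/88 > 1 (supercritical), so q < 1. The extinction probability is the smaller root: q = (2/11)/(3/8) = 16/33.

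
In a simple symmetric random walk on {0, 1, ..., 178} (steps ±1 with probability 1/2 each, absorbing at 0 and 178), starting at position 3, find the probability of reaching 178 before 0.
P(hit 178 before 0) = 3/178

Let u_k = P(hit 178 before 0 | start at k). Then u_0 = 0, u_178 = 1, and u_k = u_{k-1}/2 + u_{k+1}/2 for 1 ≤ k ≤ 177. This harmonic recurrence is solved by u_k = k/178, giving u_3 = 3/178.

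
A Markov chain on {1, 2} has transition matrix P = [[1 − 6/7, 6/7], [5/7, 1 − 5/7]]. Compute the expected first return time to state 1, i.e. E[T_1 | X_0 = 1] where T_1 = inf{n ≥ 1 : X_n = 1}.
E[T_1 | X_0 = 1] = 1/π_1 = 11/5

For an irreducible recurrent Markov chain with stationary distribution π, E[T_i | X_0 = i] = 1/π_i (Kac's formula). Here π_1 = (5/7)/(6/7 + 5/7) = (5/7)/(11/7) = 5/11, so E[T_1 | X_0 = 1] = 1/π_1 = (6/7 + 5/7)/(5/7) = (11/7)/(5/7) = 11/5.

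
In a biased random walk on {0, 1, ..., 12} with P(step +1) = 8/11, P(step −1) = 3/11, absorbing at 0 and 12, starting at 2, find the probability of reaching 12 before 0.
P(hit 12 before 0) = (1 − (3/8)^2) / (1 − (3/8)^12) = 1073741824/1249435369

Let u_k denote P(reach 12 before 0 | start at k). Boundary: u_0 = 0, u_12 = 1. Recurrence: u_k = 8/11·u_{k+1} + 3/11·u_{k-1} for 1 ≤ k ≤ 11. Try u_k = A + B·r^k with r = q/p = (3/11)/(8/11) = 3/8. Substitution satisfies the recurrence; boundary conditions give:
  u_k = (1 − r^k) / (1 − r^N) = (1 − (3/8)^2) / (1 − (3/8)^12) = 1073741824/1249435369.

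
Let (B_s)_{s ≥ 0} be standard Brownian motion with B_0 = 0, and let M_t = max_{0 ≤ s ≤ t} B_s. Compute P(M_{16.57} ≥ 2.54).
P(M_{16.57} ≥ 2.54) = 2·P(B_{16.57} ≥ 2.54) = 2(1 − Φ(2.54/√16.57)) ≈ 0.5326

By the reflection principle for Brownian motion, P(M_t ≥ a) = 2 · P(B_t ≥ a) for a ≥ 0. Since B_t ~ N(0, t), P(B_t ≥ 2.54) = 1 − Φ(2.54/√t) = 1 − Φ(2.54/√16.57) = 1 − Φ(0.6240). So
  P(M_{16.57} ≥ 2.54) = 2(1 − Φ(0.6240)) ≈ 0.5326.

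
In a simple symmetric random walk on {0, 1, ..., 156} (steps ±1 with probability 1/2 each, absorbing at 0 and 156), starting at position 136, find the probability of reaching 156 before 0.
P(hit 156 before 0) = 136/156 = 34/39

Let u_k = P(hit 156 before 0 | start at k). Then u_0 = 0, u_156 = 1, and u_k = u_{k-1}/2 + u_{k+1}/2 for 1 ≤ k ≤ 155. This harmonic recurrence is solved by u_k = k/156, giving u_136 = 136/156 = 34/39.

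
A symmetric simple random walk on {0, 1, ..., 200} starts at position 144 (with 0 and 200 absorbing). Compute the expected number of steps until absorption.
E[τ | X_0 = 144] = 8064

Let v_k = E[τ | X_0 = k]. Boundary: v_0 = v_200 = 0. Recurrence: v_k = 1 + (v_{k-1} + v_{k+1})/2 for 1 ≤ k ≤ 199. The particular solution to v_k − (v_{k-1} + v_{k+1})/2 = 1 is v_k = −k^2. Adding homogeneous solution A + B k and matching boundaries gives v_k = k (200 − k). Substituting k = 144: v_144 = 144 · 56 = 8064.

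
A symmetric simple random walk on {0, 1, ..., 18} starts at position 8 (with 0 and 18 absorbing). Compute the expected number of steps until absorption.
E[τ | X_0 = 8] = 80

Let v_k = E[τ | X_0 = k]. Boundary: v_0 = v_18 = 0. Recurrence: v_k = 1 + (v_{k-1} + v_{k+1})/2 for 1 ≤ k ≤ 17. The particular solution to v_k − (v_{k-1} + v_{k+1})/2 = 1 is v_k = −k^2. Adding homogeneous solution A + B k and matching boundaries gives v_k = k (18 − k). Substituting k = 8: v_8 = 8 · 10 = 80.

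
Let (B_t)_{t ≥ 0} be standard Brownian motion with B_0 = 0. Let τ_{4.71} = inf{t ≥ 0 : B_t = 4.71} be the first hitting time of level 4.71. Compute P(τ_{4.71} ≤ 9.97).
P(τ_{4.71} ≤ 9.97) = 2(1 − Φ(4.71/√9.97)) = 2(1 − Φ(1.4917)) ≈ 0.1358

By the reflection principle for standard BM, P(τ_b ≤ t) = 2 · P(B_t ≥ b). Since B_t ~ N(0, t), P(B_t ≥ 4.71) = 1 − Φ(4.71/√t) = 1 − Φ(4.71/√9.97) = 1 − Φ(1.4917) ≈ 0.06789. Doubling: P(τ_{4.71} ≤ 9.97) ≈ 2 · 0.06789 = 0.13578 ≈ 0.1358.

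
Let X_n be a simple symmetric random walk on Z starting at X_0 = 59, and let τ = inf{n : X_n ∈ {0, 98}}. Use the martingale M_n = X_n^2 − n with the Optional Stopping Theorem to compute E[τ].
E[τ] = 2301

M_n = X_n^2 − n is a martingale (since E[X_{n+1}^2 | F_n] = X_n^2 + 1). By OST (τ has finite mean in a bounded region), E[M_τ] = E[M_0] = X_0^2 − 0 = 59^2 = 3481. Also E[M_τ] = E[X_τ^2] − E[τ]. The walk exits at 0 or 98, with P(hit 98 first) = 59/98, so E[X_τ^2] = 98^2 · 59/98 + 0 = 5782. Thus E[τ] = E[X_τ^2] − E[M_τ] = 5782 − 3481 = 2301 = 59(98 − 59) = 2301.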